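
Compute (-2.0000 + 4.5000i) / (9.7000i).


Conjugate of z2 = -9.7000i
Numerator: (-2.0000 + 4.5000i)(-9.7000i) = 43.6500 + 19.4000i
Denominator: 0^2 + 9.7^2 = 94.09
Result = (43.6500 + 19.4000i)/94.09

0.4639 + 0.2062i


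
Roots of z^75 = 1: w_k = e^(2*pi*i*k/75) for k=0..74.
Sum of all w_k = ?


The sum of all 75th roots of unity is 0.
Geometric series: (1 - w^75)/(1 - w) = (1-1)/(1-w) = 0 since w^75 = 1, w ≠ 1.
Alternatively: coefficient of z^74 in z^75 - 1 is 0.

0


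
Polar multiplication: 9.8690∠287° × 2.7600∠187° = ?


r = 9.8690 * 2.7600 = 27.2384
theta = 287° + 187° = 474° = 114° (mod 360)

27.2384 cis(114°)


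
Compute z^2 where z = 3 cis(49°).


r^2 = 3^2 = 9
n*theta = 2*49° = 98° = 98° (mod 360)
a = 9*cos(98°) = -1.2526
b = 9*sin(98°) = 8.9124

9 cis(98°) = -1.2526 + 8.9124i


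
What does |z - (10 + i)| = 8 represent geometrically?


|z - z0| = r is a circle with center z0 and radius r.
Center = (10, 1), radius = 8

Circle with center (10, 1) and radius 8


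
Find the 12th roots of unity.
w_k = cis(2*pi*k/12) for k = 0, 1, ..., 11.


The 12th roots of unity are cis(360k/12°) for k=0..11
Angle step = 360/12 = 30°
Primitive root: cis(30°)
Primitive root = 0.8660 + 0.5000i

12 roots at angles: 0°, 30°, 60°, 90°, 120°, 150°, 180°, 210°, 240°, 270°, 300°, 330°


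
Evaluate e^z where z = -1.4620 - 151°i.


e^-1.4620 = 0.2318
cos(-151°) = -0.8746
sin(-151°) = -0.4848
Real = 0.2318*(-0.8746) = -0.2027
Imag = 0.2318*(-0.4848) = -0.1124

-0.2027 - 0.1124i


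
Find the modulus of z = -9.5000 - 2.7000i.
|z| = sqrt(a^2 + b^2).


|z| = sqrt((-9.5)^2 + (-2.7)^2) = sqrt(90.25 + 7.29) = sqrt(97.54) = 9.8762

|z| = 9.8762


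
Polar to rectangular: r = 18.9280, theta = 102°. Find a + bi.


a = 18.9280*cos(102°) = 18.9280*(-0.207912) = -3.9354
b = 18.9280*sin(102°) = 18.9280*0.97815 = 18.5144

-3.9354 + 18.5144i


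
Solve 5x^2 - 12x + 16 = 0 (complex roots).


disc = (-12)^2 - 4*5*16 = 144 - 320 = -176
sqrt(|disc|) = sqrt(176) = 13.2665
Real part = 12/(2*5) = 1.2000
Imag part = 13.2665/(2*5) = 1.3266

1.2000 ± 1.3266i


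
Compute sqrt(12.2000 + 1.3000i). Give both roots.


|z| = sqrt(148.84+1.69) = 12.2691
sqrt((|z|+a)/2) = sqrt((12.2691+12.2)/2) = sqrt(12.2345) = 3.4978
sqrt((|z|-a)/2) = sqrt((12.2691-12.2)/2) = sqrt(0.0345) = 0.1858

±(3.4978 + 0.1858i) i.e. 3.4978 + 0.1858i and -3.4978 - 0.1858i


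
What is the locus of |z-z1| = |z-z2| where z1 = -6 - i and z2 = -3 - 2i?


Equal distances means the locus is the perpendicular bisector of z1 and z2.
Midpoint = ((-6+(-3))/2, (-1+(-2))/2) = (-4.5000, -1.5000)

Perpendicular bisector through (-4.5000, -1.5000)


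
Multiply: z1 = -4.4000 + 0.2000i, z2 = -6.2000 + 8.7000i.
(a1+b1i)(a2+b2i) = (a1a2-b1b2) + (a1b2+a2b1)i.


Real = -4.4*(-6.2) - 0.2*8.7 = 27.28 - 1.74 = 25.54
Imag = -4.4*8.7 - (6.2)*0.2 = -38.28 - (1.24) = -39.52

25.5400 - 39.5200i


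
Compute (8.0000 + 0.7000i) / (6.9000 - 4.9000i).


Conjugate of z2 = 6.9000 + 4.9000i
Numerator: (8.0000 + 0.7000i)(6.9000 + 4.9000i) = 51.7700 + 44.0300i
Denominator: 6.9^2 + (-4.9)^2 = 71.62
Result = (51.7700 + 44.0300i)/71.62

0.7228 + 0.6148i


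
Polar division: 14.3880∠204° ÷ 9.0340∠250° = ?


r = 14.3880 / 9.0340 = 1.5926
theta = 204° - 250° = -46° = 314° (mod 360)

1.5926 cis(314°)


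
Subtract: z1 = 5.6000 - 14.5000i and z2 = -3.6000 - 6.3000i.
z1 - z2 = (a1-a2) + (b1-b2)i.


Real: 5.6 + 3.6 = 9.2
Imag: -14.5 + 6.3 = -8.2

9.2000 - 8.2000i


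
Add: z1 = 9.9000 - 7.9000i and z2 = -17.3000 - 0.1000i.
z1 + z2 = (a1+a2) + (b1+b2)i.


Real: 9.9 - 17.3 = -7.4
Imag: -7.9 - 0.1 = -8

-7.4000 - 8.0000i


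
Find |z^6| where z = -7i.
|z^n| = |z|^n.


|z| = sqrt(0+49) = sqrt(49) = 7
|z^6| = |z|^6 = 7^6 = 117649

|z^6| = 117649


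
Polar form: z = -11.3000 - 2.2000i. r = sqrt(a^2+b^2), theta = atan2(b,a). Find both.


r = sqrt(127.69+4.84) = sqrt(132.53) = 11.5122
theta = atan2(-2.2, -11.3) = -168.9829 degrees

r = 11.5122, theta = -168.9829 degrees


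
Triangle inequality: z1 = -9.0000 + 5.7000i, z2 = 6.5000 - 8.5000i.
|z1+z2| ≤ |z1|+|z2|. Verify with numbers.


|z1| = sqrt((-9)^2 + 5.7^2) = sqrt(113.49) = 10.6532
|z2| = sqrt(6.5^2 + (-8.5)^2) = sqrt(114.5) = 10.7005
z1+z2 = -2.5000 - 2.8000i
|z1+z2| = sqrt(14.09) = 3.7537
|z1|+|z2| = 10.6532 + 10.7005 = 21.3537

|z1+z2| = 3.7537 ≤ |z1|+|z2| = 21.3537 (verified)


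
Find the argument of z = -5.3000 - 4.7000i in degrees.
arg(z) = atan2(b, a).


Re = -5.3, Im = -4.7
arg = atan2(-4.7, -5.3) = -138.4336 degrees

arg(z) = -138.4336 degrees


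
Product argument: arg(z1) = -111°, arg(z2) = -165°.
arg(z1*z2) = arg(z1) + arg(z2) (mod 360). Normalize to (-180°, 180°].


arg(z1*z2) = -111° - 165° = -276°
Normalized to (-180°, 180°]: 84°

84°


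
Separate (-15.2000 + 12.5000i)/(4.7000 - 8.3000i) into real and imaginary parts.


Multiply by conjugate: (-15.2000 + 12.5000i)(4.7000 + 8.3000i) / (4.7^2 + (-8.3)^2)
Numerator real = -15.2*4.7 + 12.5*(-8.3) = -175.19
Numerator imag = 12.5*4.7 - (-15.2)*(-8.3) = -67.41
Denominator = 90.98
Re(z) = -175.19/90.98 = -1.9256
Im(z) = -67.41/90.98 = -0.7409

Re(z) = -1.9256, Im(z) = -0.7409


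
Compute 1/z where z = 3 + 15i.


|z|^2 = 9+225 = 234
1/z = (3 - 15i)/234

1/z = 0.0128 - 0.0641i


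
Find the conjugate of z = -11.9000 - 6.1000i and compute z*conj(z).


z_bar = -11.9000 + 6.1000i
z*z_bar = (-11.9)^2 + (-6.1)^2 = 141.61 + 37.21 = 178.82

z_bar = -11.9000 + 6.1000i, z*z_bar = 178.82


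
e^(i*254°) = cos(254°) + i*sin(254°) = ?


cos(254°) = -0.2756
sin(254°) = -0.9613

e^(i*254°) = -0.2756 - 0.9613i


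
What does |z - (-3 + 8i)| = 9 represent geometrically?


|z - z0| = r is a circle with center z0 and radius r.
Center = (-3, 8), radius = 9

Circle with center (-3, 8) and radius 9


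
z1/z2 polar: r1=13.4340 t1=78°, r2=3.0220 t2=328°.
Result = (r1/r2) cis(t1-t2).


r = 13.4340 / 3.0220 = 4.4454
theta = 78° - 328° = -250° = 110° (mod 360)

4.4454 cis(110°)


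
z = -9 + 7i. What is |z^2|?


|z| = sqrt(81+49) = sqrt(130) = 11.4018
|z^2| = |z|^2 = (sqrt(130))^2 = 130

|z^2| = 130


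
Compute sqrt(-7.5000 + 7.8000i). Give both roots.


|z| = sqrt(56.25+60.84) = 10.8208
sqrt((|z|+a)/2) = sqrt((10.8208+(-7.5))/2) = sqrt(1.6604) = 1.2886
sqrt((|z|-a)/2) = sqrt((10.8208-(-7.5))/2) = sqrt(9.1604) = 3.0266

±(1.2886 + 3.0266i) i.e. 1.2886 + 3.0266i and -1.2886 - 3.0266i


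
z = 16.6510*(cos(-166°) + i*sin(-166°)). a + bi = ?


a = 16.6510*cos(-166°) = 16.6510*(-0.970296) = -16.1564
b = 16.6510*sin(-166°) = 16.6510*(-0.24192) = -4.0282

-16.1564 - 4.0282i


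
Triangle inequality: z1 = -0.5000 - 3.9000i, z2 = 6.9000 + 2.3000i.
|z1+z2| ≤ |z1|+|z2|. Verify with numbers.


|z1| = sqrt((-0.5)^2 + (-3.9)^2) = sqrt(15.46) = 3.9319
|z2| = sqrt(6.9^2 + 2.3^2) = sqrt(52.9) = 7.2732
z1+z2 = 6.4000 - 1.6000i
|z1+z2| = sqrt(43.52) = 6.5970
|z1|+|z2| = 3.9319 + 7.2732 = 11.2051

|z1+z2| = 6.5970 ≤ |z1|+|z2| = 11.2051 (verified)


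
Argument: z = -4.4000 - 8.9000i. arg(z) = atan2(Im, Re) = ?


Re = -4.4, Im = -8.9
arg = atan2(-8.9, -4.4) = -116.3070 degrees

arg(z) = -116.3070 degrees


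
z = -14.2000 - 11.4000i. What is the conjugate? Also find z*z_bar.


z_bar = -14.2000 + 11.4000i
z*z_bar = (-14.2)^2 + (-11.4)^2 = 201.64 + 129.96 = 331.6

z_bar = -14.2000 + 11.4000i, z*z_bar = 331.6


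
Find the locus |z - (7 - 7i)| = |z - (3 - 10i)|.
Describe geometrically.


Equal distances means the locus is the perpendicular bisector of z1 and z2.
Midpoint = ((7+3)/2, (-7+(-10))/2) = (5.0000, -8.5000)

Perpendicular bisector through (5.0000, -8.5000)


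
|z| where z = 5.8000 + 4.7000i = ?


|z| = sqrt(5.8^2 + 4.7^2) = sqrt(33.64 + 22.09) = sqrt(55.73) = 7.4653

|z| = 7.4653


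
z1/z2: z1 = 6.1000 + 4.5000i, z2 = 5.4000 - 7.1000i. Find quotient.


Conjugate of z2 = 5.4000 + 7.1000i
Numerator: (6.1000 + 4.5000i)(5.4000 + 7.1000i) = 0.9900 + 67.6100i
Denominator: 5.4^2 + (-7.1)^2 = 79.57
Result = (0.9900 + 67.6100i)/79.57

0.0124 + 0.8497i


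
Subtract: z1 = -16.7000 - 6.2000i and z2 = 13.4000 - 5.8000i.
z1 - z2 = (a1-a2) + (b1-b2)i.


Real: -16.7 - 13.4 = -30.1
Imag: -6.2 + 5.8 = -0.4

-30.1000 - 0.4000i


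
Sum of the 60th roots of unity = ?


The sum of all 60th roots of unity is 0.
Geometric series: (1 - w^60)/(1 - w) = (1-1)/(1-w) = 0 since w^60 = 1, w ≠ 1.
Alternatively: coefficient of z^59 in z^60 - 1 is 0.

0


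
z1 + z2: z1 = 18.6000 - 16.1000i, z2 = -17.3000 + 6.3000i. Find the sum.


Real: 18.6 - 17.3 = 1.3
Imag: -16.1 + 6.3 = -9.8

1.3000 - 9.8000i


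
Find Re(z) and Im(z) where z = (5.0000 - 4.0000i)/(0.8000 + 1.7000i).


Multiply by conjugate: (5.0000 - 4.0000i)(0.8000 - 1.7000i) / (0.8^2 + 1.7^2)
Numerator real = 5*0.8 - (4)*1.7 = -2.8
Numerator imag = -4*0.8 - 5*1.7 = -11.7
Denominator = 3.53
Re(z) = -2.8/3.53 = -0.7932
Im(z) = -11.7/3.53 = -3.3144

Re(z) = -0.7932, Im(z) = -3.3144


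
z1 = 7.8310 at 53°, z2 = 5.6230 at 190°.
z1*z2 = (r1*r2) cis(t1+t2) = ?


r = 7.8310 * 5.6230 = 44.0337
theta = 53° + 190° = 243° = 243° (mod 360)

44.0337 cis(243°)


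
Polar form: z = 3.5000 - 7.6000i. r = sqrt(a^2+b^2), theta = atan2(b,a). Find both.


r = sqrt(12.25+57.76) = sqrt(70.01) = 8.3672
theta = atan2(-7.6, 3.5) = -65.2727 degrees

r = 8.3672, theta = -65.2727 degrees


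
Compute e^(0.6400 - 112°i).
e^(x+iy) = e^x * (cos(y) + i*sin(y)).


e^0.6400 = 1.8965
cos(-112°) = -0.3746
sin(-112°) = -0.9272
Real = 1.8965*(-0.3746) = -0.7104
Imag = 1.8965*(-0.9272) = -1.7584

-0.7104 - 1.7584i


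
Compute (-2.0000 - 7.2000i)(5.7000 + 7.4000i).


Real = -2*5.7 - (-7.2)*7.4 = -11.4 - (-53.28) = 41.88
Imag = -2*7.4 + 5.7*(-7.2) = -14.8 - (41.04) = -55.84

41.8800 - 55.8400i


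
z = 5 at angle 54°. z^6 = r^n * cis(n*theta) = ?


r^6 = 5^6 = 15625
n*theta = 6*54° = 324° = 324° (mod 360)
a = 15625*cos(324°) = 12640.8905
b = 15625*sin(324°) = -9184.1446

15625 cis(324°) = 12640.8905 - 9184.1446i


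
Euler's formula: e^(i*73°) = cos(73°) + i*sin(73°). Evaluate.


cos(73°) = 0.2924
sin(73°) = 0.9563

e^(i*73°) = 0.2924 + 0.9563i


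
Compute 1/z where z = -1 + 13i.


|z|^2 = 1+169 = 170
1/z = (-1 - 13i)/170

1/z = -0.0059 - 0.0765i


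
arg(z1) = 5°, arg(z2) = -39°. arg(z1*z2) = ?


arg(z1*z2) = 5° - 39° = -34°
Normalized to (-180°, 180°]: -34°

-34°


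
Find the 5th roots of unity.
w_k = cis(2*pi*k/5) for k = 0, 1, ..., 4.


The 5th roots of unity are cis(360k/5°) for k=0..4
Angle step = 360/5 = 72°
Primitive root: cis(72°)
Primitive root = 0.3090 + 0.9511i

5 roots at angles: 0°, 72°, 144°, 216°, 288°


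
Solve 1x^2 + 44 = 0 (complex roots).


disc = 0^2 - 4*1*44 = 0 - 176 = -176
sqrt(|disc|) = sqrt(176) = 13.2665
Real part = 0/(2*1) = 0
Imag part = 13.2665/(2*1) = 6.6332

0 ± 6.6332i


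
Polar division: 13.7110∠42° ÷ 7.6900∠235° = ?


r = 13.7110 / 7.6900 = 1.7830
theta = 42° - 235° = -193° = 167° (mod 360)

1.7830 cis(167°)


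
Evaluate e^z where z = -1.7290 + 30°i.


e^-1.7290 = 0.17746
cos(30°) = 0.866
sin(30°) = 0.5
Real = 0.17746*0.866 = 0.1537
Imag = 0.17746*0.5 = 0.0887

0.1537 + 0.0887i


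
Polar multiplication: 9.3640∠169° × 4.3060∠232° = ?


r = 9.3640 * 4.3060 = 40.3214
theta = 169° + 232° = 401° = 41° (mod 360)

40.3214 cis(41°)


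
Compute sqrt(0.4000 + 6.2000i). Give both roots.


|z| = sqrt(0.16+38.44) = 6.2129
sqrt((|z|+a)/2) = sqrt((6.2129+0.4)/2) = sqrt(3.3064) = 1.8184
sqrt((|z|-a)/2) = sqrt((6.2129-0.4)/2) = sqrt(2.9064) = 1.7048

±(1.8184 + 1.7048i) i.e. 1.8184 + 1.7048i and -1.8184 - 1.7048i


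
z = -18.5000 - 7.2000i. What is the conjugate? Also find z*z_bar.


z_bar = -18.5000 + 7.2000i
z*z_bar = (-18.5)^2 + (-7.2)^2 = 342.25 + 51.84 = 394.09

z_bar = -18.5000 + 7.2000i, z*z_bar = 394.09


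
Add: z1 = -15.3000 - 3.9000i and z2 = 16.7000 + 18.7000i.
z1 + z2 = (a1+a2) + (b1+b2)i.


Real: -15.3 + 16.7 = 1.4
Imag: -3.9 + 18.7 = 14.8

1.4000 + 14.8000i


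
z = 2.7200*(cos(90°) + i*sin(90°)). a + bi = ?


a = 2.7200*cos(90°) = 2.7200*0 = 0
b = 2.7200*sin(90°) = 2.7200*1 = 2.7200

0 + 2.7200i


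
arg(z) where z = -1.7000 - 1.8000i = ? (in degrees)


Re = -1.7, Im = -1.8
arg = atan2(-1.8, -1.7) = -133.3634 degrees

arg(z) = -133.3634 degrees


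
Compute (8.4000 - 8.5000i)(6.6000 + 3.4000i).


Real = 8.4*6.6 - (-8.5)*3.4 = 55.44 - (-28.9) = 84.34
Imag = 8.4*3.4 + 6.6*(-8.5) = 28.56 - (56.1) = -27.54

84.3400 - 27.5400i


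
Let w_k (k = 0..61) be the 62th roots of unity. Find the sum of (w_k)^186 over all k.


The roots are w_k = w^k with w = e^(2*pi*i/62), and (w^k)^186 = (w^186)^k.
So S = 1 + u + u^2 + ... + u^(61) with u = w^186.
186 = 3*62 + 0, so 186 is a multiple of 62 and u = (w^62)^3 = 1.
Every one of the 62 terms equals 1: S = 62

S = 62


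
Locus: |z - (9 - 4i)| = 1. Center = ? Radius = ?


|z - z0| = r is a circle with center z0 and radius r.
Center = (9, -4), radius = 1

Circle with center (9, -4) and radius 1


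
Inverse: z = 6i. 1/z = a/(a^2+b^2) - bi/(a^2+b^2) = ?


|z|^2 = 0+36 = 36
1/z = (0 - 6i)/36

1/z = 0 - 0.1667i


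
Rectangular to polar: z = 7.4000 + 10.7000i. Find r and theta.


r = sqrt(54.76+114.49) = sqrt(169.25) = 13.0096
theta = atan2(10.7, 7.4) = 55.3327 degrees

r = 13.0096, theta = 55.3327 degrees


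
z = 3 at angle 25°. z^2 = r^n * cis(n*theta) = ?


r^2 = 3^2 = 9
n*theta = 2*25° = 50° = 50° (mod 360)
a = 9*cos(50°) = 5.7851
b = 9*sin(50°) = 6.8944

9 cis(50°) = 5.7851 + 6.8944i


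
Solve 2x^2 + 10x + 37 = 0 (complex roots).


disc = 10^2 - 4*2*37 = 100 - 296 = -196
sqrt(|disc|) = sqrt(196) = 14.0000
Real part = -10/(2*2) = -2.5000
Imag part = 14.0000/(2*2) = 3.5000

-2.5000 ± 3.5000i


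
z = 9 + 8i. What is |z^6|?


|z| = sqrt(81+64) = sqrt(145) = 12.0416
|z^6| = |z|^6 = (sqrt(145))^6 = 145^3 = 3048625

|z^6| = 3048625


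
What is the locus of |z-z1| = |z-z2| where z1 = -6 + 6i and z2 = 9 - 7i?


Equal distances means the locus is the perpendicular bisector of z1 and z2.
Midpoint = ((-6+9)/2, (6+(-7))/2) = (1.5000, -0.5000)

Perpendicular bisector through (1.5000, -0.5000)


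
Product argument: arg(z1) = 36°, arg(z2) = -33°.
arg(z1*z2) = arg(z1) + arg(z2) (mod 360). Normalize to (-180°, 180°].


arg(z1*z2) = 36° - 33° = 3°
Normalized to (-180°, 180°]: 3°

3°


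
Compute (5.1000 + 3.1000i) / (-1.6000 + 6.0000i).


Conjugate of z2 = -1.6000 - 6.0000i
Numerator: (5.1000 + 3.1000i)(-1.6000 - 6.0000i) = 10.4400 - 35.5600i
Denominator: (-1.6)^2 + 6^2 = 38.56
Result = (10.4400 - 35.5600i)/38.56

0.2707 - 0.9222i


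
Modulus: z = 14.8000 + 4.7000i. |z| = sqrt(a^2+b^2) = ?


|z| = sqrt(14.8^2 + 4.7^2) = sqrt(219.04 + 22.09) = sqrt(241.13) = 15.5284

|z| = 15.5284


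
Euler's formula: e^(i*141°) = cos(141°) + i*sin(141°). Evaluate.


cos(141°) = -0.7771
sin(141°) = 0.6293

e^(i*141°) = -0.7771 + 0.6293i


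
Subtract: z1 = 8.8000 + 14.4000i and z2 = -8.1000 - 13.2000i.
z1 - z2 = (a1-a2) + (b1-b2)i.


Real: 8.8 + 8.1 = 16.9
Imag: 14.4 + 13.2 = 27.6

16.9000 + 27.6000i


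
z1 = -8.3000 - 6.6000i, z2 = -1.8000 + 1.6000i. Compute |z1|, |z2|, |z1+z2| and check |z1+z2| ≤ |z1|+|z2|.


|z1| = sqrt((-8.3)^2 + (-6.6)^2) = sqrt(112.45) = 10.6042
|z2| = sqrt((-1.8)^2 + 1.6^2) = sqrt(5.8) = 2.4083
z1+z2 = -10.1000 - 5.0000i
|z1+z2| = sqrt(127.01) = 11.2699
|z1|+|z2| = 10.6042 + 2.4083 = 13.0125

|z1+z2| = 11.2699 ≤ |z1|+|z2| = 13.0125 (verified)


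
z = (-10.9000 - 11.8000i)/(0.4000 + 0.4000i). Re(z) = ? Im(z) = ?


Multiply by conjugate: (-10.9000 - 11.8000i)(0.4000 - 0.4000i) / (0.4^2 + 0.4^2)
Numerator real = -10.9*0.4 - (11.8)*0.4 = -9.08
Numerator imag = -11.8*0.4 - (-10.9)*0.4 = -0.36
Denominator = 0.32
Re(z) = -9.08/0.32 = -28.3750
Im(z) = -0.36/0.32 = -1.1250

Re(z) = -28.3750, Im(z) = -1.1250


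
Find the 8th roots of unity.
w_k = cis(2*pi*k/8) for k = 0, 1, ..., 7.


The 8th roots of unity are cis(360k/8°) for k=0..7
Angle step = 360/8 = 45°
Primitive root: cis(45°)
Primitive root = 0.7071 + 0.7071i

8 roots at angles: 0°, 45°, 90°, 135°, 180°, 225°, 270°, 315°


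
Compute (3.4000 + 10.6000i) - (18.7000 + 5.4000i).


Real: 3.4 - 18.7 = -15.3
Imag: 10.6 - 5.4 = 5.2

-15.3000 + 5.2000i


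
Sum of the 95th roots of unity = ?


The sum of all 95th roots of unity is 0.
Geometric series: (1 - w^95)/(1 - w) = (1-1)/(1-w) = 0 since w^95 = 1, w ≠ 1.
Alternatively: coefficient of z^94 in z^95 - 1 is 0.

0


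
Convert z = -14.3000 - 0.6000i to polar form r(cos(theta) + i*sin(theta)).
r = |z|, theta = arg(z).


r = sqrt(204.49+0.36) = sqrt(204.85) = 14.3126
theta = atan2(-0.6, -14.3) = -177.5974 degrees

r = 14.3126, theta = -177.5974 degrees


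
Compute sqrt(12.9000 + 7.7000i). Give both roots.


|z| = sqrt(166.41+59.29) = 15.0233
sqrt((|z|+a)/2) = sqrt((15.0233+12.9)/2) = sqrt(13.9617) = 3.7365
sqrt((|z|-a)/2) = sqrt((15.0233-12.9)/2) = sqrt(1.0617) = 1.0304

±(3.7365 + 1.0304i) i.e. 3.7365 + 1.0304i and -3.7365 - 1.0304i


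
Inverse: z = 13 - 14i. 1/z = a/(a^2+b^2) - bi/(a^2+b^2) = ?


|z|^2 = 169+196 = 365
1/z = (13 + 14i)/365

1/z = 0.0356 + 0.0384i


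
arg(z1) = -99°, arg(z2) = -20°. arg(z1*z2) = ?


arg(z1*z2) = -99° - 20° = -119°
Normalized to (-180°, 180°]: -119°

-119°


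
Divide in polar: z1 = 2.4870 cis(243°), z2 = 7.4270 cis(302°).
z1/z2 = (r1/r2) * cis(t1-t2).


r = 2.4870 / 7.4270 = 0.3349
theta = 243° - 302° = -59° = 301° (mod 360)

0.3349 cis(301°)


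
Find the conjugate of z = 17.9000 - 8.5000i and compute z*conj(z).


z_bar = 17.9000 + 8.5000i
z*z_bar = 17.9^2 + (-8.5)^2 = 320.41 + 72.25 = 392.66

z_bar = 17.9000 + 8.5000i, z*z_bar = 392.66


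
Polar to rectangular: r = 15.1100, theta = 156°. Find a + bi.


a = 15.1100*cos(156°) = 15.1100*(-0.91355) = -13.8037
b = 15.1100*sin(156°) = 15.1100*0.40674 = 6.1458

-13.8037 + 6.1458i


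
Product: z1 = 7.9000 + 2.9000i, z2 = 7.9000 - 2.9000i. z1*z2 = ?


Real = 7.9*7.9 - 2.9*(-2.9) = 62.41 - (-8.41) = 70.82
Imag = 7.9*(-2.9) + 7.9*2.9 = -22.91 + 22.91 = 0

70.8200


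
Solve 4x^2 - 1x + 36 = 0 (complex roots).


disc = (-1)^2 - 4*4*36 = 1 - 576 = -575
sqrt(|disc|) = sqrt(575) = 23.9792
Real part = 1/(2*4) = 0.1250
Imag part = 23.9792/(2*4) = 2.9974

0.1250 ± 2.9974i


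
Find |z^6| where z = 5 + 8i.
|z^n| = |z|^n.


|z| = sqrt(25+64) = sqrt(89) = 9.4340
|z^6| = |z|^6 = (sqrt(89))^6 = 89^3 = 704969

|z^6| = 704969


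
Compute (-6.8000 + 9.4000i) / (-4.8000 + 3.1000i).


Conjugate of z2 = -4.8000 - 3.1000i
Numerator: (-6.8000 + 9.4000i)(-4.8000 - 3.1000i) = 61.7800 - 24.0400i
Denominator: (-4.8)^2 + 3.1^2 = 32.65
Result = (61.7800 - 24.0400i)/32.65

1.8922 - 0.7363i


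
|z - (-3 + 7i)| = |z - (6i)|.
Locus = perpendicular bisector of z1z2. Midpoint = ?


Equal distances means the locus is the perpendicular bisector of z1 and z2.
Midpoint = ((-3+0)/2, (7+6)/2) = (-1.5000, 6.5000)

Perpendicular bisector through (-1.5000, 6.5000)


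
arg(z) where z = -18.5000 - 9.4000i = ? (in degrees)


Re = -18.5, Im = -9.4
arg = atan2(-9.4, -18.5) = -153.0645 degrees

arg(z) = -153.0645 degrees


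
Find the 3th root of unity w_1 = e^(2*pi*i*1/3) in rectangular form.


Angle = 360*1/3 = 120°
a = cos(120°) = -0.5000
b = sin(120°) = 0.8660

-0.5000 + 0.8660i


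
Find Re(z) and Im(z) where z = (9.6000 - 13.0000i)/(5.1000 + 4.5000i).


Multiply by conjugate: (9.6000 - 13.0000i)(5.1000 - 4.5000i) / (5.1^2 + 4.5^2)
Numerator real = 9.6*5.1 - (13)*4.5 = -9.54
Numerator imag = -13*5.1 - 9.6*4.5 = -109.5
Denominator = 46.26
Re(z) = -9.54/46.26 = -0.2062
Im(z) = -109.5/46.26 = -2.3671

Re(z) = -0.2062, Im(z) = -2.3671


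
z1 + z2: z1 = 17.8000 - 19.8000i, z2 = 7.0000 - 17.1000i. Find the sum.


Real: 17.8 + 7 = 24.8
Imag: -19.8 - 17.1 = -36.9

24.8000 - 36.9000i


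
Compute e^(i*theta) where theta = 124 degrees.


cos(124°) = -0.5592
sin(124°) = 0.8290

e^(i*124°) = -0.5592 + 0.8290i


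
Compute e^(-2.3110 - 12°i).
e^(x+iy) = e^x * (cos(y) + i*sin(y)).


e^-2.3110 = 0.0992
cos(-12°) = 0.9781
sin(-12°) = -0.2079
Real = 0.0992*0.9781 = 0.0970
Imag = 0.0992*(-0.2079) = -0.0206

0.0970 - 0.0206i


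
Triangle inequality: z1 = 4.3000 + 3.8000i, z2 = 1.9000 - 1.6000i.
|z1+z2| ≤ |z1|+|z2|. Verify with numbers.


|z1| = sqrt(4.3^2 + 3.8^2) = sqrt(32.93) = 5.7385
|z2| = sqrt(1.9^2 + (-1.6)^2) = sqrt(6.17) = 2.4839
z1+z2 = 6.2000 + 2.2000i
|z1+z2| = sqrt(43.28) = 6.5788
|z1|+|z2| = 5.7385 + 2.4839 = 8.2224

|z1+z2| = 6.5788 ≤ |z1|+|z2| = 8.2224 (verified)


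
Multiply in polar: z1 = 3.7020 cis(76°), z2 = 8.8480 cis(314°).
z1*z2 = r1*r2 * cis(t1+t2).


r = 3.7020 * 8.8480 = 32.7553
theta = 76° + 314° = 390° = 30° (mod 360)

32.7553 cis(30°)


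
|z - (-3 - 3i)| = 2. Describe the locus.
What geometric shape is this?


|z - z0| = r is a circle with center z0 and radius r.
Center = (-3, -3), radius = 2

Circle with center (-3, -3) and radius 2


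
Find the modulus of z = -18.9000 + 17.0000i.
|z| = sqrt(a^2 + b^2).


|z| = sqrt((-18.9)^2 + 17^2) = sqrt(357.21 + 289) = sqrt(646.21) = 25.4207

|z| = 25.4207


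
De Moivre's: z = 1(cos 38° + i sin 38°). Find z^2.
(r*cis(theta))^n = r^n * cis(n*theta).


r^2 = 1^2 = 1
n*theta = 2*38° = 76° = 76° (mod 360)
a = 1*cos(76°) = 0.2419
b = 1*sin(76°) = 0.9703

1 cis(76°) = 0.2419 + 0.9703i


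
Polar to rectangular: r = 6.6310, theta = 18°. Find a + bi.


a = 6.6310*cos(18°) = 6.6310*0.95106 = 6.3065
b = 6.6310*sin(18°) = 6.6310*0.30902 = 2.0491

6.3065 + 2.0491i


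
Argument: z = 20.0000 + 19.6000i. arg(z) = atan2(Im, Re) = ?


Re = 20, Im = 19.6
arg = atan2(19.6, 20) = 44.4213 degrees

arg(z) = 44.4213 degrees


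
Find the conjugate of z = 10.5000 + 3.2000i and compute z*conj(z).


z_bar = 10.5000 - 3.2000i
z*z_bar = 10.5^2 + 3.2^2 = 110.25 + 10.24 = 120.49

z_bar = 10.5000 - 3.2000i, z*z_bar = 120.49


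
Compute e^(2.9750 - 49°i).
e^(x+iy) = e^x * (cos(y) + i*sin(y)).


e^2.9750 = 19.5896
cos(-49°) = 0.656059
sin(-49°) = -0.75471
Real = 19.5896*0.656059 = 12.8519
Imag = 19.5896*(-0.75471) = -14.7845

12.8519 - 14.7845i


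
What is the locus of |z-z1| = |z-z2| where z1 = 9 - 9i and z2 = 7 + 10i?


Equal distances means the locus is the perpendicular bisector of z1 and z2.
Midpoint = ((9+7)/2, (-9+10)/2) = (8.0000, 0.5000)

Perpendicular bisector through (8.0000, 0.5000)


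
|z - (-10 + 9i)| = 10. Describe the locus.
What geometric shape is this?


|z - z0| = r is a circle with center z0 and radius r.
Center = (-10, 9), radius = 10

Circle with center (-10, 9) and radius 10


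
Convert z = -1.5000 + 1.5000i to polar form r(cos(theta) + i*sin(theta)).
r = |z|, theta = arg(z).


r = sqrt(2.25+2.25) = sqrt(4.5) = 2.1213
theta = atan2(1.5, -1.5) = 135.0000 degrees

r = 2.1213, theta = 135.0000 degrees


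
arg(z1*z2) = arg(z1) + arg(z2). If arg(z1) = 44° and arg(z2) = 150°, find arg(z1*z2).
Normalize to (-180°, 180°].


arg(z1*z2) = 44° + 150° = 194°
Normalized to (-180°, 180°]: -166°

-166°


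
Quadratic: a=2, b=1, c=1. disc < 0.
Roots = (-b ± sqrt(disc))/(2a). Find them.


disc = 1^2 - 4*2*1 = 1 - 8 = -7
sqrt(|disc|) = sqrt(7) = 2.6458
Real part = -1/(2*2) = -0.2500
Imag part = 2.6458/(2*2) = 0.6614

-0.2500 ± 0.6614i


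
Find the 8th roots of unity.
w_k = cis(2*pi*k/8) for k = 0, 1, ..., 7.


The 8th roots of unity are cis(360k/8°) for k=0..7
Angle step = 360/8 = 45°
Primitive root: cis(45°)
Primitive root = 0.7071 + 0.7071i

8 roots at angles: 0°, 45°, 90°, 135°, 180°, 225°, 270°, 315°


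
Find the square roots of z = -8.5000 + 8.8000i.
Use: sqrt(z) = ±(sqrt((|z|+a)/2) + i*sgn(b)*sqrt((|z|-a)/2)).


|z| = sqrt(72.25+77.44) = 12.2348
sqrt((|z|+a)/2) = sqrt((12.2348+(-8.5))/2) = sqrt(1.8674) = 1.3665
sqrt((|z|-a)/2) = sqrt((12.2348-(-8.5))/2) = sqrt(10.3674) = 3.2198

±(1.3665 + 3.2198i) i.e. 1.3665 + 3.2198i and -1.3665 - 3.2198i


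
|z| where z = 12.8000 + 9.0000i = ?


|z| = sqrt(12.8^2 + 9^2) = sqrt(163.84 + 81) = sqrt(244.84) = 15.6474

|z| = 15.6474


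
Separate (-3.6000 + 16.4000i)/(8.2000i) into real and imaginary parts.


Multiply by conjugate: (-3.6000 + 16.4000i)(-8.2000i) / (0^2 + 8.2^2)
Numerator real = -3.6*0 + 16.4*8.2 = 134.48
Numerator imag = 16.4*0 - (-3.6)*8.2 = 29.52
Denominator = 67.24
Re(z) = 134.48/67.24 = 2.0000
Im(z) = 29.52/67.24 = 0.4390

Re(z) = 2.0000, Im(z) = 0.4390


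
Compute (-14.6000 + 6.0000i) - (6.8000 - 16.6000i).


Real: -14.6 - 6.8 = -21.4
Imag: 6 + 16.6 = 22.6

-21.4000 + 22.6000i


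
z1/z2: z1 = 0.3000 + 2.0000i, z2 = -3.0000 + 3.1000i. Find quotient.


Conjugate of z2 = -3.0000 - 3.1000i
Numerator: (0.3000 + 2.0000i)(-3.0000 - 3.1000i) = 5.3000 - 6.9300i
Denominator: (-3)^2 + 3.1^2 = 18.61
Result = (5.3000 - 6.9300i)/18.61

0.2848 - 0.3724i


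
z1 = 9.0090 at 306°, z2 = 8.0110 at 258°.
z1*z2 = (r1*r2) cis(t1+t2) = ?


r = 9.0090 * 8.0110 = 72.1711
theta = 306° + 258° = 564° = 204° (mod 360)

72.1711 cis(204°)


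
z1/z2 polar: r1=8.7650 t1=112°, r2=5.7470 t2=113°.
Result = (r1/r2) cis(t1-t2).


r = 8.7650 / 5.7470 = 1.5251
theta = 112° - 113° = -1° = 359° (mod 360)

1.5251 cis(359°)


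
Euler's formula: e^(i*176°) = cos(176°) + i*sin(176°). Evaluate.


cos(176°) = -0.9976
sin(176°) = 0.0698

e^(i*176°) = -0.9976 + 0.0698i


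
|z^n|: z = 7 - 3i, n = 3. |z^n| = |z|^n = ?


|z| = sqrt(49+9) = sqrt(58) = 7.6158
|z^3| = |z|^3 = (sqrt(58))^3 = 58*sqrt(58)

|z^3| = 58*sqrt(58) ≈ 441.7148


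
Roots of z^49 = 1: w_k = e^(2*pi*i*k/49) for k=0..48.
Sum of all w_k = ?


The sum of all 49th roots of unity is 0.
Geometric series: (1 - w^49)/(1 - w) = (1-1)/(1-w) = 0 since w^49 = 1, w ≠ 1.
Alternatively: coefficient of z^48 in z^49 - 1 is 0.

0


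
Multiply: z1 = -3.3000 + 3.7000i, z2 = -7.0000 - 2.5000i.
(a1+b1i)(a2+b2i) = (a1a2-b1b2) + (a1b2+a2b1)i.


Real = -3.3*(-7) - 3.7*(-2.5) = 23.1 - (-9.25) = 32.35
Imag = -3.3*(-2.5) - (7)*3.7 = 8.25 - (25.9) = -17.65

32.3500 - 17.6500i


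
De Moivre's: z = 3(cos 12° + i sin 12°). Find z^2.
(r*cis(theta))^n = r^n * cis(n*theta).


r^2 = 3^2 = 9
n*theta = 2*12° = 24° = 24° (mod 360)
a = 9*cos(24°) = 8.2219
b = 9*sin(24°) = 3.6606

9 cis(24°) = 8.2219 + 3.6606i


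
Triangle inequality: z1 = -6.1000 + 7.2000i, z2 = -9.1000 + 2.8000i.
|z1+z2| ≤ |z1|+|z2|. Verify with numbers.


|z1| = sqrt((-6.1)^2 + 7.2^2) = sqrt(89.05) = 9.4366
|z2| = sqrt((-9.1)^2 + 2.8^2) = sqrt(90.65) = 9.5210
z1+z2 = -15.2000 + 10.0000i
|z1+z2| = sqrt(331.04) = 18.1945
|z1|+|z2| = 9.4366 + 9.5210 = 18.9576

|z1+z2| = 18.1945 ≤ |z1|+|z2| = 18.9576 (verified)


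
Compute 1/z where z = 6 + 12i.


|z|^2 = 36+144 = 180
1/z = (6 - 12i)/180

1/z = 0.0333 - 0.0667i


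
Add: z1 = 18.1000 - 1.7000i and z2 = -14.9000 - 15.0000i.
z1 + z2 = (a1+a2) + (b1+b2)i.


Real: 18.1 - 14.9 = 3.2
Imag: -1.7 - 15 = -16.7

3.2000 - 16.7000i


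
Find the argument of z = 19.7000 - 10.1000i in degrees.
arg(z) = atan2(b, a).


Re = 19.7, Im = -10.1
arg = atan2(-10.1, 19.7) = -27.1438 degrees

arg(z) = -27.1438 degrees


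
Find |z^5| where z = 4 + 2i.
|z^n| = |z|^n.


|z| = sqrt(16+4) = sqrt(20) = 4.4721
|z^5| = |z|^5 = (sqrt(20))^5 = 20^2 * sqrt(20) = 400*sqrt(20)

|z^5| = 400*sqrt(20) ≈ 1788.8544


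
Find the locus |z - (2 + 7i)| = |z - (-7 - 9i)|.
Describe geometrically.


Equal distances means the locus is the perpendicular bisector of z1 and z2.
Midpoint = ((2+(-7))/2, (7+(-9))/2) = (-2.5000, -1.0000)

Perpendicular bisector through (-2.5000, -1.0000)


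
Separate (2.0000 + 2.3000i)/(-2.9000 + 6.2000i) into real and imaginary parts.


Multiply by conjugate: (2.0000 + 2.3000i)(-2.9000 - 6.2000i) / ((-2.9)^2 + 6.2^2)
Numerator real = 2*(-2.9) + 2.3*6.2 = 8.46
Numerator imag = 2.3*(-2.9) - 2*6.2 = -19.07
Denominator = 46.85
Re(z) = 8.46/46.85 = 0.1806
Im(z) = -19.07/46.85 = -0.4070

Re(z) = 0.1806, Im(z) = -0.4070


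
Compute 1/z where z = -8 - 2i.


|z|^2 = 64+4 = 68
1/z = (-8 + 2i)/68

1/z = -0.1176 + 0.0294i


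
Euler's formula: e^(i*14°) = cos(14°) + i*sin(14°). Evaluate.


cos(14°) = 0.9703
sin(14°) = 0.2419

e^(i*14°) = 0.9703 + 0.2419i


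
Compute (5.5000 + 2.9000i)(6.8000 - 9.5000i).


Real = 5.5*6.8 - 2.9*(-9.5) = 37.4 - (-27.55) = 64.95
Imag = 5.5*(-9.5) + 6.8*2.9 = -52.25 + 19.72 = -32.53

64.9500 - 32.5300i


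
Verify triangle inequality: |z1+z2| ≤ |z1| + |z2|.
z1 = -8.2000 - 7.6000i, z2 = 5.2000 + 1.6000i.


|z1| = sqrt((-8.2)^2 + (-7.6)^2) = sqrt(125) = 11.1803
|z2| = sqrt(5.2^2 + 1.6^2) = sqrt(29.6) = 5.4406
z1+z2 = -3.0000 - 6.0000i
|z1+z2| = sqrt(45) = 6.7082
|z1|+|z2| = 11.1803 + 5.4406 = 16.6209

|z1+z2| = 6.7082 ≤ |z1|+|z2| = 16.6209 (verified)


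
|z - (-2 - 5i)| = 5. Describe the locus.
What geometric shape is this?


|z - z0| = r is a circle with center z0 and radius r.
Center = (-2, -5), radius = 5

Circle with center (-2, -5) and radius 5


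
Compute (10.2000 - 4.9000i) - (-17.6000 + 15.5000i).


Real: 10.2 + 17.6 = 27.8
Imag: -4.9 - 15.5 = -20.4

27.8000 - 20.4000i


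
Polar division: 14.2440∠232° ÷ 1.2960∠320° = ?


r = 14.2440 / 1.2960 = 10.9907
theta = 232° - 320° = -88° = 272° (mod 360)

10.9907 cis(272°)


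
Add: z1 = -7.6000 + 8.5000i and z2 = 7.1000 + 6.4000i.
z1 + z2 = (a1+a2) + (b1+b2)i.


Real: -7.6 + 7.1 = -0.5
Imag: 8.5 + 6.4 = 14.9

-0.5000 + 14.9000i


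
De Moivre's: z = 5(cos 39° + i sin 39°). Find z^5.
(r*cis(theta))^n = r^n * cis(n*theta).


r^5 = 5^5 = 3125
n*theta = 5*39° = 195° = 195° (mod 360)
a = 3125*cos(195°) = -3018.5182
b = 3125*sin(195°) = -808.8095

3125 cis(195°) = -3018.5182 - 808.8095i


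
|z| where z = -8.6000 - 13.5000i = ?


|z| = sqrt((-8.6)^2 + (-13.5)^2) = sqrt(73.96 + 182.25) = sqrt(256.21) = 16.0066

|z| = 16.0066


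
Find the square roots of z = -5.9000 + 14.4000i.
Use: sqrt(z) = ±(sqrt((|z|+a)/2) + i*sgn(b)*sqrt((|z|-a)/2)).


|z| = sqrt(34.81+207.36) = 15.5618
sqrt((|z|+a)/2) = sqrt((15.5618+(-5.9))/2) = sqrt(4.8309) = 2.1979
sqrt((|z|-a)/2) = sqrt((15.5618-(-5.9))/2) = sqrt(10.7309) = 3.2758

±(2.1979 + 3.2758i) i.e. 2.1979 + 3.2758i and -2.1979 - 3.2758i


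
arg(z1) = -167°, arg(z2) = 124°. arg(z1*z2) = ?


arg(z1*z2) = -167° + 124° = -43°
Normalized to (-180°, 180°]: -43°

-43°


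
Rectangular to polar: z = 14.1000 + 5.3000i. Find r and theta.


r = sqrt(198.81+28.09) = sqrt(226.9) = 15.0632
theta = atan2(5.3, 14.1) = 20.6006 degrees

r = 15.0632, theta = 20.6006 degrees


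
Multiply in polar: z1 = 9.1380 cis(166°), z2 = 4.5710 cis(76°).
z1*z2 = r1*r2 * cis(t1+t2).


r = 9.1380 * 4.5710 = 41.7698
theta = 166° + 76° = 242° = 242° (mod 360)

41.7698 cis(242°)


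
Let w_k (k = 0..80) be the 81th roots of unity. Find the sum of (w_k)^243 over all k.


The roots are w_k = w^k with w = e^(2*pi*i/81), and (w^k)^243 = (w^243)^k.
So S = 1 + u + u^2 + ... + u^(80) with u = w^243.
243 = 3*81 + 0, so 243 is a multiple of 81 and u = (w^81)^3 = 1.
Every one of the 81 terms equals 1: S = 81

S = 81


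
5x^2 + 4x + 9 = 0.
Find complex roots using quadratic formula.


disc = 4^2 - 4*5*9 = 16 - 180 = -164
sqrt(|disc|) = sqrt(164) = 12.8062
Real part = -4/(2*5) = -0.4000
Imag part = 12.8062/(2*5) = 1.2806

-0.4000 ± 1.2806i


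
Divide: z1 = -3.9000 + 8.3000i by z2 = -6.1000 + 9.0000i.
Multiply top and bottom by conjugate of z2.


Conjugate of z2 = -6.1000 - 9.0000i
Numerator: (-3.9000 + 8.3000i)(-6.1000 - 9.0000i) = 98.4900 - 15.5300i
Denominator: (-6.1)^2 + 9^2 = 118.21
Result = (98.4900 - 15.5300i)/118.21

0.8332 - 0.1314i


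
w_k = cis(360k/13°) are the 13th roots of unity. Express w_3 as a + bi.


Angle = 360*3/13 = 83.0769°
a = cos(83.0769°) = 0.1205
b = sin(83.0769°) = 0.9927

0.1205 + 0.9927i


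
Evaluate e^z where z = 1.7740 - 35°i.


e^1.7740 = 5.8944
cos(-35°) = 0.81915
sin(-35°) = -0.57358
Real = 5.8944*0.81915 = 4.8284
Imag = 5.8944*(-0.57358) = -3.3809

4.8284 - 3.3809i


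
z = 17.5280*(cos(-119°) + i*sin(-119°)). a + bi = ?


a = 17.5280*cos(-119°) = 17.5280*(-0.48481) = -8.4977
b = 17.5280*sin(-119°) = 17.5280*(-0.87462) = -15.3303

-8.4977 - 15.3303i


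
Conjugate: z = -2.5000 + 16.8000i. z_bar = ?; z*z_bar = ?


z_bar = -2.5000 - 16.8000i
z*z_bar = (-2.5)^2 + 16.8^2 = 6.25 + 282.24 = 288.49

z_bar = -2.5000 - 16.8000i, z*z_bar = 288.49


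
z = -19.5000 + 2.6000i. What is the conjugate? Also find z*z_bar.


z_bar = -19.5000 - 2.6000i
z*z_bar = (-19.5)^2 + 2.6^2 = 380.25 + 6.76 = 387.01

z_bar = -19.5000 - 2.6000i, z*z_bar = 387.01


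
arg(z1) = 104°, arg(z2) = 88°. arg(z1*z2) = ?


arg(z1*z2) = 104° + 88° = 192°
Normalized to (-180°, 180°]: -168°

-168°


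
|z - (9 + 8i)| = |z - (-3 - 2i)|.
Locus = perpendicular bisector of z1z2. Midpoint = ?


Equal distances means the locus is the perpendicular bisector of z1 and z2.
Midpoint = ((9+(-3))/2, (8+(-2))/2) = (3.0000, 3.0000)

Perpendicular bisector through (3.0000, 3.0000)


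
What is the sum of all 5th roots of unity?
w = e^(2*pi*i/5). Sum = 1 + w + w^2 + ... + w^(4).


The sum of all 5th roots of unity is 0.
Geometric series: (1 - w^5)/(1 - w) = (1-1)/(1-w) = 0 since w^5 = 1, w ≠ 1.
Alternatively: coefficient of z^4 in z^5 - 1 is 0.

0


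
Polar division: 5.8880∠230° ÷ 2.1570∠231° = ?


r = 5.8880 / 2.1570 = 2.7297
theta = 230° - 231° = -1° = 359° (mod 360)

2.7297 cis(359°)


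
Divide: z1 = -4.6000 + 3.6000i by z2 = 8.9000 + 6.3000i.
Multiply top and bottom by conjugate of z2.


Conjugate of z2 = 8.9000 - 6.3000i
Numerator: (-4.6000 + 3.6000i)(8.9000 - 6.3000i) = -18.2600 + 61.0200i
Denominator: 8.9^2 + 6.3^2 = 118.9
Result = (-18.2600 + 61.0200i)/118.9

-0.1536 + 0.5132i


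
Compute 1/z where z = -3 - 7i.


|z|^2 = 9+49 = 58
1/z = (-3 + 7i)/58

1/z = -0.0517 + 0.1207i


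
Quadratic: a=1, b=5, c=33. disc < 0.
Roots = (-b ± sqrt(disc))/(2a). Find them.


disc = 5^2 - 4*1*33 = 25 - 132 = -107
sqrt(|disc|) = sqrt(107) = 10.3441
Real part = -5/(2*1) = -2.5000
Imag part = 10.3441/(2*1) = 5.1720

-2.5000 ± 5.1720i


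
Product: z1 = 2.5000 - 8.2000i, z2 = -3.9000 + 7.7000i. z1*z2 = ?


Real = 2.5*(-3.9) - (-8.2)*7.7 = -9.75 - (-63.14) = 53.39
Imag = 2.5*7.7 - (3.9)*(-8.2) = 19.25 + 31.98 = 51.23

53.3900 + 51.2300i


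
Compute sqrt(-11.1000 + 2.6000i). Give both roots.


|z| = sqrt(123.21+6.76) = 11.4004
sqrt((|z|+a)/2) = sqrt((11.4004+(-11.1))/2) = sqrt(0.1502) = 0.3876
sqrt((|z|-a)/2) = sqrt((11.4004-(-11.1))/2) = sqrt(11.2502) = 3.3541

±(0.3876 + 3.3541i) i.e. 0.3876 + 3.3541i and -0.3876 - 3.3541i


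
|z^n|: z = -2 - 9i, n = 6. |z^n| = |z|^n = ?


|z| = sqrt(4+81) = sqrt(85) = 9.2195
|z^6| = |z|^6 = (sqrt(85))^6 = 85^3 = 614125

|z^6| = 614125


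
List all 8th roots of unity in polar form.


The 8th roots of unity are cis(360k/8°) for k=0..7
Angle step = 360/8 = 45°
Primitive root: cis(45°)
Primitive root = 0.7071 + 0.7071i

8 roots at angles: 0°, 45°, 90°, 135°, 180°, 225°, 270°, 315°


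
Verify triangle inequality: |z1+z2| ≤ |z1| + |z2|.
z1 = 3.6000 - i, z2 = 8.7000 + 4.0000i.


|z1| = sqrt(3.6^2 + (-1)^2) = sqrt(13.96) = 3.7363
|z2| = sqrt(8.7^2 + 4^2) = sqrt(91.69) = 9.5755
z1+z2 = 12.3000 + 3.0000i
|z1+z2| = sqrt(160.29) = 12.6606
|z1|+|z2| = 3.7363 + 9.5755 = 13.3118

|z1+z2| = 12.6606 ≤ |z1|+|z2| = 13.3118 (verified)


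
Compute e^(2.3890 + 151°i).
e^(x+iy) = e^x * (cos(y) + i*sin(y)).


e^2.3890 = 10.9026
cos(151°) = -0.87462
sin(151°) = 0.48481
Real = 10.9026*(-0.87462) = -9.5356
Imag = 10.9026*0.48481 = 5.2857

-9.5356 + 5.2857i


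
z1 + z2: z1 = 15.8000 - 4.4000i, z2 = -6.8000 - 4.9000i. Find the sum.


Real: 15.8 - 6.8 = 9
Imag: -4.4 - 4.9 = -9.3

9.0000 - 9.3000i


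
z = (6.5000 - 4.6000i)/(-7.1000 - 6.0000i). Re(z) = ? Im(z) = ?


Multiply by conjugate: (6.5000 - 4.6000i)(-7.1000 + 6.0000i) / ((-7.1)^2 + (-6)^2)
Numerator real = 6.5*(-7.1) - (4.6)*(-6) = -18.55
Numerator imag = -4.6*(-7.1) - 6.5*(-6) = 71.66
Denominator = 86.41
Re(z) = -18.55/86.41 = -0.2147
Im(z) = 71.66/86.41 = 0.8293

Re(z) = -0.2147, Im(z) = 0.8293


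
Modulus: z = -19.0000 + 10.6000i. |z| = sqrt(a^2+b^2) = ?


|z| = sqrt((-19)^2 + 10.6^2) = sqrt(361 + 112.36) = sqrt(473.36) = 21.7568

|z| = 21.7568


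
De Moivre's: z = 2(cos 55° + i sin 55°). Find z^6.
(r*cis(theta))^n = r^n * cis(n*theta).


r^6 = 2^6 = 64
n*theta = 6*55° = 330° = 330° (mod 360)
a = 64*cos(330°) = 55.4256
b = 64*sin(330°) = -32.0000

64 cis(330°) = 55.4256 - 32.0000i


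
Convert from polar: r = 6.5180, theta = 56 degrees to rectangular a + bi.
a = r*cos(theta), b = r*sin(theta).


a = 6.5180*cos(56°) = 6.5180*0.55919 = 3.6448
b = 6.5180*sin(56°) = 6.5180*0.82904 = 5.4037

3.6448 + 5.4037i


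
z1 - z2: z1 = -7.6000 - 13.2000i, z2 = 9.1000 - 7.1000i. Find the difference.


Real: -7.6 - 9.1 = -16.7
Imag: -13.2 + 7.1 = -6.1

-16.7000 - 6.1000i


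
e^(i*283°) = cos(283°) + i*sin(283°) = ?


cos(283°) = 0.2250
sin(283°) = -0.9744

e^(i*283°) = 0.2250 - 0.9744i


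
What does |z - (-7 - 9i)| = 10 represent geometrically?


|z - z0| = r is a circle with center z0 and radius r.
Center = (-7, -9), radius = 10

Circle with center (-7, -9) and radius 10


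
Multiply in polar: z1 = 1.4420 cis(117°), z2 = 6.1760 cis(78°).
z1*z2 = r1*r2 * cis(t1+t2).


r = 1.4420 * 6.1760 = 8.9058
theta = 117° + 78° = 195° = 195° (mod 360)

8.9058 cis(195°)


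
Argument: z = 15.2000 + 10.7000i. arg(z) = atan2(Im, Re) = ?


Re = 15.2, Im = 10.7
arg = atan2(10.7, 15.2) = 35.1435 degrees

arg(z) = 35.1435 degrees


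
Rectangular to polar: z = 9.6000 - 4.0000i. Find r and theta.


r = sqrt(92.16+16) = sqrt(108.16) = 10.4000
theta = atan2(-4, 9.6) = -22.6199 degrees

r = 10.4000, theta = -22.6199 degrees


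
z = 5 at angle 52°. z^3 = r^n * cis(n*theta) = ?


r^3 = 5^3 = 125
n*theta = 3*52° = 156° = 156° (mod 360)
a = 125*cos(156°) = -114.1932
b = 125*sin(156°) = 50.8421

125 cis(156°) = -114.1932 + 50.8421i


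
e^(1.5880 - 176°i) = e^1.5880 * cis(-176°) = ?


e^1.5880 = 4.89395
cos(-176°) = -0.99756
sin(-176°) = -0.06976
Real = 4.89395*(-0.99756) = -4.8820
Imag = 4.89395*(-0.06976) = -0.3414

-4.8820 - 0.3414i


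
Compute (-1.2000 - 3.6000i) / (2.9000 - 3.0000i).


Conjugate of z2 = 2.9000 + 3.0000i
Numerator: (-1.2000 - 3.6000i)(2.9000 + 3.0000i) = 7.3200 - 14.0400i
Denominator: 2.9^2 + (-3)^2 = 17.41
Result = (7.3200 - 14.0400i)/17.41

0.4204 - 0.8064i


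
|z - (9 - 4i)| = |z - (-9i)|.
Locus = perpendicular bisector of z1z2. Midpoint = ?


Equal distances means the locus is the perpendicular bisector of z1 and z2.
Midpoint = ((9+0)/2, (-4+(-9))/2) = (4.5000, -6.5000)

Perpendicular bisector through (4.5000, -6.5000)


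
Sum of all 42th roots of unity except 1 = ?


With w = e^(2*pi*i/42), all 42 of the 42th roots of unity w^0 = 1, w, ..., w^(41) sum to 0: 1 + w + ... + w^(41) = (1 - w^42)/(1 - w) = 0 since w^42 = 1, w ≠ 1.
Removing the root 1: w + w^2 + ... + w^(41) = 0 - 1 = -1

Sum = -1


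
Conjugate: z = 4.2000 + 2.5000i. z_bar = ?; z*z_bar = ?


z_bar = 4.2000 - 2.5000i
z*z_bar = 4.2^2 + 2.5^2 = 17.64 + 6.25 = 23.89

z_bar = 4.2000 - 2.5000i, z*z_bar = 23.89


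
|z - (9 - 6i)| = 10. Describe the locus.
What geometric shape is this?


|z - z0| = r is a circle with center z0 and radius r.
Center = (9, -6), radius = 10

Circle with center (9, -6) and radius 10
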